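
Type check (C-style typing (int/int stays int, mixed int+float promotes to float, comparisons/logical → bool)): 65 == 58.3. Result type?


Operand types: int == float
Rule: comparison yields bool
Result type: bool


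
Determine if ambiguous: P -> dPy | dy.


balanced d^n…y^n: each string has a unique parse
Unambiguous


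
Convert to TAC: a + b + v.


Break into single-operator statements:
t1 = a + b
t2 = t1 + v


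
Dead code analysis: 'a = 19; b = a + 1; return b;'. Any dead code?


a is read by b's definition; b is returned
No dead code


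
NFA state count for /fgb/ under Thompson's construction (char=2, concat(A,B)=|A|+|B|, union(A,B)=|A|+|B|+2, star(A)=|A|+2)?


Syntax tree has 3 char leaf(s), 0 union(s), 0 star(s)
chars contribute 3×2 = 6; each union adds +2; each star adds +2
Total: 6 + 0 + 0 = 6 states


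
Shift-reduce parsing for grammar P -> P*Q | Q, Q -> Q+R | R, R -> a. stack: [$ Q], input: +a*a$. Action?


shift '+' to continue Q -> Q+R
Action: shift


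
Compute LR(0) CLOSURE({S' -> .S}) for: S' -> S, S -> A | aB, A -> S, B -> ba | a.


Start: S' -> .S
For each item with dot before a nonterminal B, add B -> .γ for every B-production
Closure: [S' -> .S, S -> .A, S -> .aB, A -> .S]


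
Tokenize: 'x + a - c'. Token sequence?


Scan left to right, longest-match per lexeme
Tokens: ID(x), OP(+), ID(a), OP(-), ID(c)


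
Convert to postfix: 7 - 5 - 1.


Left to right (same or higher precedence on left)
Postfix: 7 5 - 1 -


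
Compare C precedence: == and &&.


'==' is equality (level 6); '&&' is logical AND (level 2)
Higher level binds tighter
'==' has higher precedence than '&&'


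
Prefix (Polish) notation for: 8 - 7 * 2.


'*' binds tighter: tree is (- 8 (* 7 2))
Prefix: - 8 * 7 2


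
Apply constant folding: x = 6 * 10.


6 * 10 = 60 at compile time
Optimized: x = 60


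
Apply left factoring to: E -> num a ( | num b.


Common prefix: 'num'
Factored: E -> num E', E' -> a ( | b


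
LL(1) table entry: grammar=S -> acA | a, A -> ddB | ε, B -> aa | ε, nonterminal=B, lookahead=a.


For [B, a]: 'a' ∈ FIRST(aa)
Entry: B -> aa


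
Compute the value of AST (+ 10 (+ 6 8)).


Evaluate inner: (+ 6 8) = 14
Evaluate root: (+ 10 14) = 24
Result: 24


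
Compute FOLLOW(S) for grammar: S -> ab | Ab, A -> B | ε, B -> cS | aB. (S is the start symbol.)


$ ∈ FOLLOW(S). For each A -> αBβ: add FIRST(β)\{ε} to FOLLOW(B); if β nullable, add FOLLOW(A).
FOLLOW(S) = {$, b}


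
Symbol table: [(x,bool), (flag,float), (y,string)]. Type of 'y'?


Lookup 'y' → type string


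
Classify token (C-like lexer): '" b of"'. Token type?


Pattern: double-quoted sequence
Type: STRING_LITERAL


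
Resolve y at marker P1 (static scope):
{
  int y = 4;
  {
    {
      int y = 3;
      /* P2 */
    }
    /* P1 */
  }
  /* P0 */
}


P1's block does not declare y; resolves to the enclosing declaration at depth 0
y = 4


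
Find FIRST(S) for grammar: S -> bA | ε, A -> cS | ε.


Per alternative of S: FIRST(bA) = {b}; FIRST(ε) = {ε}
FIRST(S) = {b, ε}


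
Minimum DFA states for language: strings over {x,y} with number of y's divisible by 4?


Track (count of y) mod 4: states 0..3, accept at 0
Minimal DFA: 4 states


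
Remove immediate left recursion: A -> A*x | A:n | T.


Left-recursive alternatives: A*x, A:n; non-recursive: T
Introduce A': A -> TA', A' -> *xA' | :nA' | ε


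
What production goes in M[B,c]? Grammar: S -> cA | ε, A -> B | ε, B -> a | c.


For [B, c]: 'c' ∈ FIRST(c)
Entry: B -> c


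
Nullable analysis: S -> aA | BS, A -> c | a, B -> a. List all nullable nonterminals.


A nonterminal is nullable iff some alternative derives ε (directly, or every symbol in it is nullable)
Nullable: {}


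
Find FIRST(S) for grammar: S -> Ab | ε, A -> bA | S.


Per alternative of S: FIRST(Ab) = {b}; FIRST(ε) = {ε}
FIRST(S) = {b, ε}


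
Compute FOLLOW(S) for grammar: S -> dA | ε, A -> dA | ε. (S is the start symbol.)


$ ∈ FOLLOW(S). For each A -> αBβ: add FIRST(β)\{ε} to FOLLOW(B); if β nullable, add FOLLOW(A).
FOLLOW(S) = {$}


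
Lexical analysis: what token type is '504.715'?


Pattern: digits with a decimal point
Type: FLOAT_LITERAL


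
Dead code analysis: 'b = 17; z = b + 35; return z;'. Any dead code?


b is read by z's definition; z is returned
No dead code


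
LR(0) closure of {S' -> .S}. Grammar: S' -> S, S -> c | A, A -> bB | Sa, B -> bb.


Start: S' -> .S
For each item with dot before a nonterminal B, add B -> .γ for every B-production
Closure: [S' -> .S, S -> .c, S -> .A, A -> .bB, A -> .Sa]


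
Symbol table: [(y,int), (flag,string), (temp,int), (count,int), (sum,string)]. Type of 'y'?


Lookup 'y' → type int


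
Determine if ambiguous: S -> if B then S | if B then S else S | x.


dangling else: 'if B then if B then x else x' parses two ways
Ambiguous


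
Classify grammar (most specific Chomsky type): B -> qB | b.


Right-linear: every RHS is a terminal or a terminal followed by one nonterminal
Classification: Type 3 (Regular)


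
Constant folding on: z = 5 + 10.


5 + 10 = 15 at compile time
Optimized: z = 15


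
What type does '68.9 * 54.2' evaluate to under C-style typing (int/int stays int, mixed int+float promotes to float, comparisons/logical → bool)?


Operand types: float * float
Rule: mixed int/float promotes to float; int/int stays int
Result type: float


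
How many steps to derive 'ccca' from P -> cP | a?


Derivation: P => cP => ccP => cccP => ccca
Steps: 4


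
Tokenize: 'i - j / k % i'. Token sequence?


Scan left to right, longest-match per lexeme
Tokens: ID(i), OP(-), ID(j), OP(/), ID(k), OP(%), ID(i)


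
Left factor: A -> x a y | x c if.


Common prefix: 'x'
Factored: A -> x A', A' -> a y | c if


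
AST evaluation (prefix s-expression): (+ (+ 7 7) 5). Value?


Evaluate inner: (+ 7 7) = 14
Evaluate root: (+ 14 5) = 19
Result: 19


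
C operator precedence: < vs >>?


'>>' is shift (level 8); '<' is relational (level 7)
Higher level binds tighter
'>>' has higher precedence than '<'


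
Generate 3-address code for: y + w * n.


Break into single-operator statements:
t1 = w * n
t2 = y + t1


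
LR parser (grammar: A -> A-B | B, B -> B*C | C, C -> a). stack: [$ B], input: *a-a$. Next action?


shift '*' to continue B -> B*C
Action: shift


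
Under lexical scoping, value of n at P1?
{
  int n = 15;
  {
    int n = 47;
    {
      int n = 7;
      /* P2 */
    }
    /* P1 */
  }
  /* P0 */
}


n declared in the same block as P1
n = 47


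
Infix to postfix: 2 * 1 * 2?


Left to right (same or higher precedence on left)
Postfix: 2 1 * 2 *


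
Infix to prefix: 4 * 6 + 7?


left-to-right (same/higher precedence on left): tree is (+ (* 4 6) 7)
Prefix: + * 4 6 7


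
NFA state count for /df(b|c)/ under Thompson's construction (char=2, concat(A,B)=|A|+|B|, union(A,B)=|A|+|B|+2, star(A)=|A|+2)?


Syntax tree has 4 char leaf(s), 1 union(s), 0 star(s)
chars contribute 4×2 = 8; each union adds +2; each star adds +2
Total: 8 + 2 + 0 = 10 states


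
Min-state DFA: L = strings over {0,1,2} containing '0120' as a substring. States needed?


KMP-style automaton: 4 progress states + 1 absorbing accept = 5
Minimal DFA: 5 states


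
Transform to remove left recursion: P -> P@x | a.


Left-recursive alternatives: P@x; non-recursive: a
Introduce P': P -> aP', P' -> @xP' | ε


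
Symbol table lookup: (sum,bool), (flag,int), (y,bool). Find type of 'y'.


Lookup 'y' → type bool


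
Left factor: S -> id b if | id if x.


Common prefix: 'id'
Factored: S -> id S', S' -> b if | if x


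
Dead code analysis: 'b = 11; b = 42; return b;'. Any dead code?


first assignment to b is overwritten before any read
Dead: 'b = 11'


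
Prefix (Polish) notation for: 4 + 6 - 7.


left-to-right (same/higher precedence on left): tree is (- (+ 4 6) 7)
Prefix: - + 4 6 7


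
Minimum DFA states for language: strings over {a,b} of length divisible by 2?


Track length mod 2: states 0..1, accept at 0
Minimal DFA: 2 states


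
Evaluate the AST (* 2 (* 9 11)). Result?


Evaluate inner: (* 9 11) = 99
Evaluate root: (* 2 99) = 198
Result: 198


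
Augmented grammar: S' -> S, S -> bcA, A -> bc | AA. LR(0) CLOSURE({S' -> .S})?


Start: S' -> .S
For each item with dot before a nonterminal B, add B -> .γ for every B-production
Closure: [S' -> .S, S -> .bcA]


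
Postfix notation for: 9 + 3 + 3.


Left to right (same or higher precedence on left)
Postfix: 9 3 + 3 +


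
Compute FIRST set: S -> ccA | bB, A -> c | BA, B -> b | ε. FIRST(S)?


Per alternative of S: FIRST(ccA) = {c}; FIRST(bB) = {b}
FIRST(S) = {b, c}


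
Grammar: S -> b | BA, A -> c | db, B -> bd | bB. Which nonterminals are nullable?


A nonterminal is nullable iff some alternative derives ε (directly, or every symbol in it is nullable)
Nullable: {}


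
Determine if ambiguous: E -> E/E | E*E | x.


'x/x*x' has two parse trees (no precedence encoded between / and *)
Ambiguous


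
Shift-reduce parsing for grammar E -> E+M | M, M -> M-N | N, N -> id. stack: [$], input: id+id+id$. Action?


no handle on stack; shift 'id'
Action: shift


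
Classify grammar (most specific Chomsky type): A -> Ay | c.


Left-linear: every RHS is a terminal or one nonterminal followed by a terminal
Classification: Type 3 (Regular)


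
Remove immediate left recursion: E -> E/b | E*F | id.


Left-recursive alternatives: E/b, E*F; non-recursive: id
Introduce E': E -> idE', E' -> /bE' | *FE' | ε


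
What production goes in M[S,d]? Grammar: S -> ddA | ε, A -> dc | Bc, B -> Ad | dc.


For [S, d]: 'd' ∈ FIRST(ddA)
Entry: S -> ddA


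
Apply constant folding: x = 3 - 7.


3 - 7 = -4 at compile time
Optimized: x = -4


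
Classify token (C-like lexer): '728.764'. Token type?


Pattern: digits with a decimal point
Type: FLOAT_LITERAL


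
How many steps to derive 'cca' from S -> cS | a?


Derivation: S => cS => ccS => cca
Steps: 3


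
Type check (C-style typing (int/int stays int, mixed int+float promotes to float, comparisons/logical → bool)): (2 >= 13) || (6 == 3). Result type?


Operand types: bool || bool
Rule: logical operators take bool operands and yield bool
Result type: bool


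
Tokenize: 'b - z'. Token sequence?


Scan left to right, longest-match per lexeme
Tokens: ID(b), OP(-), ID(z)


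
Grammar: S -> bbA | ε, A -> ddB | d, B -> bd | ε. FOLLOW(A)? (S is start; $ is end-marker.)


$ ∈ FOLLOW(S). For each A -> αBβ: add FIRST(β)\{ε} to FOLLOW(B); if β nullable, add FOLLOW(A).
FOLLOW(A) = {$}


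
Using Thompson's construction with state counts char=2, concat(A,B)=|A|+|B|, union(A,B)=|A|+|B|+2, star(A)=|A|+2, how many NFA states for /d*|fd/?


Syntax tree has 3 char leaf(s), 1 union(s), 1 star(s)
chars contribute 3×2 = 6; each union adds +2; each star adds +2
Total: 6 + 2 + 2 = 10 states


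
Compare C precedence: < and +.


'+' is additive (level 9); '<' is relational (level 7)
Higher level binds tighter
'+' has higher precedence than '<'


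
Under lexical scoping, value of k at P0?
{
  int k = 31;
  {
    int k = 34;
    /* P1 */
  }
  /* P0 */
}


k declared in the same block as P0
k = 31


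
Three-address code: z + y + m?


Break into single-operator statements:
t1 = z + y
t2 = t1 + m


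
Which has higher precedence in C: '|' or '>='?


'>=' is relational (level 7); '|' is bitwise OR (level 3)
Higher level binds tighter
'>=' has higher precedence than '|'


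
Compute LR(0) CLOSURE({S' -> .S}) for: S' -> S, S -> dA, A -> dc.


Start: S' -> .S
For each item with dot before a nonterminal B, add B -> .γ for every B-production
Closure: [S' -> .S, S -> .dA]


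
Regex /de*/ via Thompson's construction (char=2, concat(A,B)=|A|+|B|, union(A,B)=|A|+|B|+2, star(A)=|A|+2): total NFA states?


Syntax tree has 2 char leaf(s), 0 union(s), 1 star(s)
chars contribute 2×2 = 4; each union adds +2; each star adds +2
Total: 4 + 0 + 2 = 6 states


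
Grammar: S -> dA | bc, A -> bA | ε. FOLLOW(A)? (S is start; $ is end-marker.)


$ ∈ FOLLOW(S). For each A -> αBβ: add FIRST(β)\{ε} to FOLLOW(B); if β nullable, add FOLLOW(A).
FOLLOW(A) = {$}


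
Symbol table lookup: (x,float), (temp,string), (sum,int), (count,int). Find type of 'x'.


Lookup 'x' → type float


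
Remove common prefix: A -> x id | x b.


Common prefix: 'x'
Factored: A -> x A', A' -> id | b


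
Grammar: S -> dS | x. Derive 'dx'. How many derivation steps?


Derivation: S => dS => dx
Steps: 2


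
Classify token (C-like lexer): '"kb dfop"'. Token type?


Pattern: double-quoted sequence
Type: STRING_LITERAL


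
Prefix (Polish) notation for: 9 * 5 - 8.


left-to-right (same/higher precedence on left): tree is (- (* 9 5) 8)
Prefix: - * 9 5 8


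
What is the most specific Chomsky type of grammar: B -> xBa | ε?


Single nonterminal LHS, but x^n a^n is not regular
Classification: Type 2 (Context-Free)


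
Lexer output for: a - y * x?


Scan left to right, longest-match per lexeme
Tokens: ID(a), OP(-), ID(y), OP(*), ID(x)


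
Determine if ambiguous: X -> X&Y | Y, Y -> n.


precedence layered via separate nonterminal Y: deterministic
Unambiguous


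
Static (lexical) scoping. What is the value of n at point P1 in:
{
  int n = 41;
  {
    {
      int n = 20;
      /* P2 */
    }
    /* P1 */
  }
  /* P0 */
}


P1's block does not declare n; resolves to the enclosing declaration at depth 0
n = 41


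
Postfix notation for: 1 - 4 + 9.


Left to right (same or higher precedence on left)
Postfix: 1 4 - 9 +


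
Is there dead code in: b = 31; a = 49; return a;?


b is assigned but never read
Dead: 'b = 31'


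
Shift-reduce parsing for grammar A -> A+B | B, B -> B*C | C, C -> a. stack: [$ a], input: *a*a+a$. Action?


'a' on top is the handle for C -> a
Action: reduce (C -> a)


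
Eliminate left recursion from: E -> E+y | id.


Left-recursive alternatives: E+y; non-recursive: id
Introduce E': E -> idE', E' -> +yE' | ε


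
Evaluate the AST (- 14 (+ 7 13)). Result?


Evaluate inner: (+ 7 13) = 20
Evaluate root: (- 14 20) = -6
Result: -6


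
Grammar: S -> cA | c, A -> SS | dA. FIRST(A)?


Per alternative of A: FIRST(SS) = {c}; FIRST(dA) = {d}
FIRST(A) = {c, d}


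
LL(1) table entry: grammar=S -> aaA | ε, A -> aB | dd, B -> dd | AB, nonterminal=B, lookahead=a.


For [B, a]: 'a' ∈ FIRST(AB)
Entry: B -> AB


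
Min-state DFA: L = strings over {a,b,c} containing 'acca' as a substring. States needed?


KMP-style automaton: 4 progress states + 1 absorbing accept = 5
Minimal DFA: 5 states


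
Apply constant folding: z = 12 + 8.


12 + 8 = 20 at compile time
Optimized: z = 20


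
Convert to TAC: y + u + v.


Break into single-operator statements:
t1 = y + u
t2 = t1 + v


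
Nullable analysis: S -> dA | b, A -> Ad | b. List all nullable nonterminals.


A nonterminal is nullable iff some alternative derives ε (directly, or every symbol in it is nullable)
Nullable: {}


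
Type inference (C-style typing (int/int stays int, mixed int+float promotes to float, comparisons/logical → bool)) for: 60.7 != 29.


Operand types: float != int
Rule: comparison yields bool
Result type: bool


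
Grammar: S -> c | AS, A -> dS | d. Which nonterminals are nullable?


A nonterminal is nullable iff some alternative derives ε (directly, or every symbol in it is nullable)
Nullable: {}


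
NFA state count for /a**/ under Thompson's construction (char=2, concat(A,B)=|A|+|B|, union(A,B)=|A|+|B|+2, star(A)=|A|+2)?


Syntax tree has 1 char leaf(s), 0 union(s), 2 star(s)
chars contribute 1×2 = 2; each union adds +2; each star adds +2
Total: 2 + 0 + 4 = 6 states


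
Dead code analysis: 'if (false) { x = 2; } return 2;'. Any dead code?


condition is constant false, so the whole block is unreachable
Dead: 'if (false) { x = 2; }'


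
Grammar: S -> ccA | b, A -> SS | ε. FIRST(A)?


Per alternative of A: FIRST(SS) = {b, c}; FIRST(ε) = {ε}
FIRST(A) = {b, c, ε}


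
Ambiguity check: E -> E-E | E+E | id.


'id-id+id' has two parse trees (no precedence encoded between - and +)
Ambiguous


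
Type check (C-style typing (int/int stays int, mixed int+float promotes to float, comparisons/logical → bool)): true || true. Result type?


Operand types: bool || bool
Rule: logical operators take bool operands and yield bool
Result type: bool


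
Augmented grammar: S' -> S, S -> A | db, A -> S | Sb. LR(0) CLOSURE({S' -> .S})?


Start: S' -> .S
For each item with dot before a nonterminal B, add B -> .γ for every B-production
Closure: [S' -> .S, S -> .A, S -> .db, A -> .S, A -> .Sb]


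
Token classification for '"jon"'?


Pattern: double-quoted sequence
Type: STRING_LITERAL


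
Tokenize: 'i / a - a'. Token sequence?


Scan left to right, longest-match per lexeme
Tokens: ID(i), OP(/), ID(a), OP(-), ID(a)


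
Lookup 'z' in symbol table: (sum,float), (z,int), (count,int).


Lookup 'z' → type int


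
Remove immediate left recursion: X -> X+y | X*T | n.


Left-recursive alternatives: X+y, X*T; non-recursive: n
Introduce X': X -> nX', X' -> +yX' | *TX' | ε


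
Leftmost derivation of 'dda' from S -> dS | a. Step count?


Derivation: S => dS => ddS => dda
Steps: 3


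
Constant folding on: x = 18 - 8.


18 - 8 = 10 at compile time
Optimized: x = 10


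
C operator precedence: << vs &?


'<<' is shift (level 8); '&' is bitwise AND (level 5)
Higher level binds tighter
'<<' has higher precedence than '&'


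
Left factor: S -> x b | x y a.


Common prefix: 'x'
Factored: S -> x S', S' -> b | y a


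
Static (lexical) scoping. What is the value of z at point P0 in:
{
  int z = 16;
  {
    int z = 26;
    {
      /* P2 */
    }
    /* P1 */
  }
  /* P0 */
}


z declared in the same block as P0
z = 16


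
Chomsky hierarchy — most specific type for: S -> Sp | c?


Left-linear: every RHS is a terminal or one nonterminal followed by a terminal
Classification: Type 3 (Regular)


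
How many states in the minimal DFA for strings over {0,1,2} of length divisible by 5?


Track length mod 5: states 0..4, accept at 0
Minimal DFA: 5 states


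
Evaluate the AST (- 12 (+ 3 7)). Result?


Evaluate inner: (+ 3 7) = 10
Evaluate root: (- 12 10) = 2
Result: 2


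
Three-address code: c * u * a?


Break into single-operator statements:
t1 = c * u
t2 = t1 * a


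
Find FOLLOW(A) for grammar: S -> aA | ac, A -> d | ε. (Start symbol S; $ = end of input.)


$ ∈ FOLLOW(S). For each A -> αBβ: add FIRST(β)\{ε} to FOLLOW(B); if β nullable, add FOLLOW(A).
FOLLOW(A) = {$}


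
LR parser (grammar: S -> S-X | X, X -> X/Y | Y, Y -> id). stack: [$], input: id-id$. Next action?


no handle on stack; shift 'id'
Action: shift


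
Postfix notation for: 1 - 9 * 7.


* has higher precedence, evaluate 9*7 first
Postfix: 1 9 7 * -


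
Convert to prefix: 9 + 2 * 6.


'*' binds tighter: tree is (+ 9 (* 2 6))
Prefix: + 9 * 2 6


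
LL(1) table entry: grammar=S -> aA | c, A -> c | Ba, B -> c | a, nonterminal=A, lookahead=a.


For [A, a]: 'a' ∈ FIRST(Ba)
Entry: A -> Ba


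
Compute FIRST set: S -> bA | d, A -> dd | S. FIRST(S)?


Per alternative of S: FIRST(bA) = {b}; FIRST(d) = {d}
FIRST(S) = {b, d}


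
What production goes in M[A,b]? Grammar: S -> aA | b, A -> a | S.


For [A, b]: 'b' ∈ FIRST(S)
Entry: A -> S


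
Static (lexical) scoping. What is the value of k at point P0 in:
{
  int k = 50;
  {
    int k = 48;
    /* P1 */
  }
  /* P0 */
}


k declared in the same block as P0
k = 50


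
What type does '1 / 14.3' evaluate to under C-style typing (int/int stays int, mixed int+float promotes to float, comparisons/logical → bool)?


Operand types: int / float
Rule: mixed int/float promotes to float; int/int stays int
Result type: float


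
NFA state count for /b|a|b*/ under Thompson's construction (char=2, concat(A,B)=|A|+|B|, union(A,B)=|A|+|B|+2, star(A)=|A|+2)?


Syntax tree has 3 char leaf(s), 2 union(s), 1 star(s)
chars contribute 3×2 = 6; each union adds +2; each star adds +2
Total: 6 + 4 + 2 = 12 states


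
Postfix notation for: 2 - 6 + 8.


Left to right (same or higher precedence on left)
Postfix: 2 6 - 8 +


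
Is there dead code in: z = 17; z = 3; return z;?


first assignment to z is overwritten before any read
Dead: 'z = 17'


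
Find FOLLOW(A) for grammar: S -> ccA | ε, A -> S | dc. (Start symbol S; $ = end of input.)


$ ∈ FOLLOW(S). For each A -> αBβ: add FIRST(β)\{ε} to FOLLOW(B); if β nullable, add FOLLOW(A).
FOLLOW(A) = {$}


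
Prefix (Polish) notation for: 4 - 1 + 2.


left-to-right (same/higher precedence on left): tree is (+ (- 4 1) 2)
Prefix: + - 4 1 2


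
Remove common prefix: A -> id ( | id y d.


Common prefix: 'id'
Factored: A -> id A', A' -> ( | y d


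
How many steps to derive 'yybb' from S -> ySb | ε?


Derivation: S => ySb => yySbb => yybb
Steps: 3


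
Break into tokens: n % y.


Scan left to right, longest-match per lexeme
Tokens: ID(n), OP(%), ID(y)


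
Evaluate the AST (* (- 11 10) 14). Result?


Evaluate inner: (- 11 10) = 1
Evaluate root: (* 1 14) = 14
Result: 14


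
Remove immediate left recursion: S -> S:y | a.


Left-recursive alternatives: S:y; non-recursive: a
Introduce S': S -> aS', S' -> :yS' | ε


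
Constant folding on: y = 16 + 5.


16 + 5 = 21 at compile time
Optimized: y = 21


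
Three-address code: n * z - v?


Break into single-operator statements:
t1 = n * z
t2 = t1 - v


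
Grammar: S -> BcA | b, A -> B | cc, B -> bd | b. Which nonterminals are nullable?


A nonterminal is nullable iff some alternative derives ε (directly, or every symbol in it is nullable)
Nullable: {}


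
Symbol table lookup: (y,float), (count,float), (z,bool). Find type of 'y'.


Lookup 'y' → type float


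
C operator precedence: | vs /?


'/' is multiplicative (level 10); '|' is bitwise OR (level 3)
Higher level binds tighter
'/' has higher precedence than '|'


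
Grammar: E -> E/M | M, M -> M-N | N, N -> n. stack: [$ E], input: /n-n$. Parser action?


shift '/' to continue E -> E/M
Action: shift


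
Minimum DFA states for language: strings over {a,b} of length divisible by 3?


Track length mod 3: states 0..2, accept at 0
Minimal DFA: 3 states


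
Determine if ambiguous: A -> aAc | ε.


balanced a^n…c^n: each string has a unique parse
Unambiguous


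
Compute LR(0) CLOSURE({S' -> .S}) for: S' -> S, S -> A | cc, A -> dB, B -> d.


Start: S' -> .S
For each item with dot before a nonterminal B, add B -> .γ for every B-production
Closure: [S' -> .S, S -> .A, S -> .cc, A -> .dB]


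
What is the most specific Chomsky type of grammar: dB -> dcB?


LHS has context (more than one symbol) and |LHS| ≤ |RHS|
Classification: Type 1 (Context-Sensitive)


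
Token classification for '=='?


Pattern: operator symbol
Type: OPERATOR


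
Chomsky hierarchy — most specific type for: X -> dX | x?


Right-linear: every RHS is a terminal or a terminal followed by one nonterminal
Classification: Type 3 (Regular)


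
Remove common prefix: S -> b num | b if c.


Common prefix: 'b'
Factored: S -> b S', S' -> num | if c


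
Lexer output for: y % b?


Scan left to right, longest-match per lexeme
Tokens: ID(y), OP(%), ID(b)


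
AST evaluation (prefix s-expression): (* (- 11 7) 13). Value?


Evaluate inner: (- 11 7) = 4
Evaluate root: (* 4 13) = 52
Result: 52


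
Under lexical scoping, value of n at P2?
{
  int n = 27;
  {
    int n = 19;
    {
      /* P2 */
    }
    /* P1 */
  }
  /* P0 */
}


P2's block does not declare n; resolves to the enclosing declaration at depth 1
n = 19


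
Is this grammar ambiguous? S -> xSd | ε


balanced x^n…d^n: each string has a unique parse
Unambiguous


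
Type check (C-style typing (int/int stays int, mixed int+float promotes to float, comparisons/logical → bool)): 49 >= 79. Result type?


Operand types: int >= int
Rule: comparison yields bool
Result type: bool


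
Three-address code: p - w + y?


Break into single-operator statements:
t1 = p - w
t2 = t1 + y


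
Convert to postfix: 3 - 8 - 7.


Left to right (same or higher precedence on left)
Postfix: 3 8 - 7 -


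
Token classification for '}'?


Pattern: delimiter/punctuation
Type: PUNCTUATION


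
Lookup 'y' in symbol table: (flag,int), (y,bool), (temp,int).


Lookup 'y' → type bool


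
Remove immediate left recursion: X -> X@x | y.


Left-recursive alternatives: X@x; non-recursive: y
Introduce X': X -> yX', X' -> @xX' | ε


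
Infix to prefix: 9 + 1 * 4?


'*' binds tighter: tree is (+ 9 (* 1 4))
Prefix: + 9 * 1 4


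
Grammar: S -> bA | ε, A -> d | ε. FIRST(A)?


Per alternative of A: FIRST(d) = {d}; FIRST(ε) = {ε}
FIRST(A) = {d, ε}


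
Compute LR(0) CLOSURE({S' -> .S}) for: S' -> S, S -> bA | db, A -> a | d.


Start: S' -> .S
For each item with dot before a nonterminal B, add B -> .γ for every B-production
Closure: [S' -> .S, S -> .bA, S -> .db]


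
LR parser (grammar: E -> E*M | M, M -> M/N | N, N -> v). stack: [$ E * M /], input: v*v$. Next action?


no handle; shift 'v'
Action: shift


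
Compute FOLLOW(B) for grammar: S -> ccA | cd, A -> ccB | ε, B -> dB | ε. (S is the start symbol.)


$ ∈ FOLLOW(S). For each A -> αBβ: add FIRST(β)\{ε} to FOLLOW(B); if β nullable, add FOLLOW(A).
FOLLOW(B) = {$}


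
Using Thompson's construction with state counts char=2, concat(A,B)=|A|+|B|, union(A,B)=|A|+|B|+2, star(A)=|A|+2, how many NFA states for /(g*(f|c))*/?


Syntax tree has 3 char leaf(s), 1 union(s), 2 star(s)
chars contribute 3×2 = 6; each union adds +2; each star adds +2
Total: 6 + 2 + 4 = 12 states


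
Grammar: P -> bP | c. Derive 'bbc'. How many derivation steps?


Derivation: P => bP => bbP => bbc
Steps: 3


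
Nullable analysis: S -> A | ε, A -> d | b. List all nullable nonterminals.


A nonterminal is nullable iff some alternative derives ε (directly, or every symbol in it is nullable)
Nullable: {S}


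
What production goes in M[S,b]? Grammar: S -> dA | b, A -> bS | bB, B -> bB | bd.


For [S, b]: 'b' ∈ FIRST(b)
Entry: S -> b


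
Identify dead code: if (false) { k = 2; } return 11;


condition is constant false, so the whole block is unreachable
Dead: 'if (false) { k = 2; }'


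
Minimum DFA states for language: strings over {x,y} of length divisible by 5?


Track length mod 5: states 0..4, accept at 0
Minimal DFA: 5 states


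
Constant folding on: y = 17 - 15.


17 - 15 = 2 at compile time
Optimized: y = 2


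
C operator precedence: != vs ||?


'!=' is equality (level 6); '||' is logical OR (level 1)
Higher level binds tighter
'!=' has higher precedence than '||'


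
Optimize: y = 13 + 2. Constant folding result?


13 + 2 = 15 at compile time
Optimized: y = 15


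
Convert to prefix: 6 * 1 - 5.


left-to-right (same/higher precedence on left): tree is (- (* 6 1) 5)
Prefix: - * 6 1 5


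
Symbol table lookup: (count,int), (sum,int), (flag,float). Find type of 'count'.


Lookup 'count' → type int


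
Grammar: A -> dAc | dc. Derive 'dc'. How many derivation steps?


Derivation: A => dc
Steps: 1


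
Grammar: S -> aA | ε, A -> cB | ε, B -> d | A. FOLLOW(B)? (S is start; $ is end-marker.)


$ ∈ FOLLOW(S). For each A -> αBβ: add FIRST(β)\{ε} to FOLLOW(B); if β nullable, add FOLLOW(A).
FOLLOW(B) = {$}


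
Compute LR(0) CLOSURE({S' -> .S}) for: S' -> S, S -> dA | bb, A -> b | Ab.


Start: S' -> .S
For each item with dot before a nonterminal B, add B -> .γ for every B-production
Closure: [S' -> .S, S -> .dA, S -> .bb]


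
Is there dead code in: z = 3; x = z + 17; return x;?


z is read by x's definition; x is returned
No dead code


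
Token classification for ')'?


Pattern: delimiter/punctuation
Type: PUNCTUATION


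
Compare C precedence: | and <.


'<' is relational (level 7); '|' is bitwise OR (level 3)
Higher level binds tighter
'<' has higher precedence than '|'


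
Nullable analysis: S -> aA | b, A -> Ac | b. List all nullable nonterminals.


A nonterminal is nullable iff some alternative derives ε (directly, or every symbol in it is nullable)
Nullable: {}


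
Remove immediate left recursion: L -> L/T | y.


Left-recursive alternatives: L/T; non-recursive: y
Introduce L': L -> yL', L' -> /TL' | ε


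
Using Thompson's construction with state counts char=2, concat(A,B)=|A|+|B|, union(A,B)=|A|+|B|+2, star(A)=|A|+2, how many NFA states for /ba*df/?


Syntax tree has 4 char leaf(s), 0 union(s), 1 star(s)
chars contribute 4×2 = 8; each union adds +2; each star adds +2
Total: 8 + 0 + 2 = 10 states


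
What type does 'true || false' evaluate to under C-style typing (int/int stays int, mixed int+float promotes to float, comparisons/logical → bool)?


Operand types: bool || bool
Rule: logical operators take bool operands and yield bool
Result type: bool


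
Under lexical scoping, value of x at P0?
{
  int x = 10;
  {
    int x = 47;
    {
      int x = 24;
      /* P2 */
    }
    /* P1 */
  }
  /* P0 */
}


x declared in the same block as P0
x = 10


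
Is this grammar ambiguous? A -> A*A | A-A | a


'a*a-a' has two parse trees (no precedence encoded between * and -)
Ambiguous


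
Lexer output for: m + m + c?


Scan left to right, longest-match per lexeme
Tokens: ID(m), OP(+), ID(m), OP(+), ID(c)


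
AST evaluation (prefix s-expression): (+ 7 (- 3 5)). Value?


Evaluate inner: (- 3 5) = -2
Evaluate root: (+ 7 -2) = 5
Result: 5


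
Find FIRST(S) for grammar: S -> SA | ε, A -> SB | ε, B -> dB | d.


Per alternative of S: FIRST(SA) = {d, ε}; FIRST(ε) = {ε}
FIRST(S) = {d, ε}


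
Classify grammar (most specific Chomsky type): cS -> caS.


LHS has context (more than one symbol) and |LHS| ≤ |RHS|
Classification: Type 1 (Context-Sensitive)


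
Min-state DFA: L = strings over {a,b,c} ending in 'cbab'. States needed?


Track the longest suffix of input matching a prefix of 'cbab': 5 classes (prefixes of length 0..4)
Minimal DFA: 5 states


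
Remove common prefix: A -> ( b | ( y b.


Common prefix: '('
Factored: A -> ( A', A' -> b | y b


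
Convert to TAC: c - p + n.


Break into single-operator statements:
t1 = c - p
t2 = t1 + n


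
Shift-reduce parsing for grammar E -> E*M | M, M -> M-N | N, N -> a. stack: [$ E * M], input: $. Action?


handle 'E*M' on top; lookahead ∈ FOLLOW(E) = {*, $}
Action: reduce (E -> E*M)


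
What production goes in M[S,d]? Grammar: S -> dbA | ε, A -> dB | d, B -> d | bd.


For [S, d]: 'd' ∈ FIRST(dbA)
Entry: S -> dbA


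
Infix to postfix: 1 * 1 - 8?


Left to right (same or higher precedence on left)
Postfix: 1 1 * 8 -


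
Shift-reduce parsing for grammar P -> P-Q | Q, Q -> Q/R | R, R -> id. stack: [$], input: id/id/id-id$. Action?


no handle on stack; shift 'id'
Action: shift


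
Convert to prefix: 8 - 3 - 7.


left-to-right (same/higher precedence on left): tree is (- (- 8 3) 7)
Prefix: - - 8 3 7


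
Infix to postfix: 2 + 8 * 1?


* has higher precedence, evaluate 8*1 first
Postfix: 2 8 1 * +


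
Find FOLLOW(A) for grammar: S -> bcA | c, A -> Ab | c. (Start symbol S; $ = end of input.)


$ ∈ FOLLOW(S). For each A -> αBβ: add FIRST(β)\{ε} to FOLLOW(B); if β nullable, add FOLLOW(A).
FOLLOW(A) = {$, b}


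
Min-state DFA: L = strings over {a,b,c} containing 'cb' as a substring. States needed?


KMP-style automaton: 2 progress states + 1 absorbing accept = 3
Minimal DFA: 3 states


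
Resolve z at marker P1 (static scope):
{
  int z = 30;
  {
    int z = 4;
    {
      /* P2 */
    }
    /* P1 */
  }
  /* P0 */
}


z declared in the same block as P1
z = 4


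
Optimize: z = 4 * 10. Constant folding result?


4 * 10 = 40 at compile time
Optimized: z = 40


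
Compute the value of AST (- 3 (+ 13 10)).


Evaluate inner: (+ 13 10) = 23
Evaluate root: (- 3 23) = -20
Result: -20


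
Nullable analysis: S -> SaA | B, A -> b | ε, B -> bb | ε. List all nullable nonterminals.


A nonterminal is nullable iff some alternative derives ε (directly, or every symbol in it is nullable)
Nullable: {A, B, S}


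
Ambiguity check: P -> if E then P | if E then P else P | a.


dangling else: 'if E then if E then a else a' parses two ways
Ambiguous


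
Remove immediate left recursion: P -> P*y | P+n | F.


Left-recursive alternatives: P*y, P+n; non-recursive: F
Introduce P': P -> FP', P' -> *yP' | +nP' | ε


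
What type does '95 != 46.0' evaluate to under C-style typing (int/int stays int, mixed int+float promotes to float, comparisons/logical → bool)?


Operand types: int != float
Rule: comparison yields bool
Result type: bool


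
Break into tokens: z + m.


Scan left to right, longest-match per lexeme
Tokens: ID(z), OP(+), ID(m)


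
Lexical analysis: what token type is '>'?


Pattern: operator symbol
Type: OPERATOR


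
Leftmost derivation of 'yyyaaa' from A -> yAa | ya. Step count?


Derivation: A => yAa => yyAaa => yyyaaa
Steps: 3


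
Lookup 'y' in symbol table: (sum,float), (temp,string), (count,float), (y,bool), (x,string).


Lookup 'y' → type bool


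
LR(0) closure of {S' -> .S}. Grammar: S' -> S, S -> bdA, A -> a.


Start: S' -> .S
For each item with dot before a nonterminal B, add B -> .γ for every B-production
Closure: [S' -> .S, S -> .bdA]


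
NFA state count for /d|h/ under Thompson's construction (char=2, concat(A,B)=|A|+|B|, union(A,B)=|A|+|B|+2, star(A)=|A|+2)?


Syntax tree has 2 char leaf(s), 1 union(s), 0 star(s)
chars contribute 2×2 = 4; each union adds +2; each star adds +2
Total: 4 + 2 + 0 = 6 states


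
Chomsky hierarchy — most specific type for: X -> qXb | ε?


Single nonterminal LHS, but q^n b^n is not regular
Classification: Type 2 (Context-Free)


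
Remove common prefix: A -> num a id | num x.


Common prefix: 'num'
Factored: A -> num A', A' -> a id | x


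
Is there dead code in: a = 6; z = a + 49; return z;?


a is read by z's definition; z is returned
No dead code


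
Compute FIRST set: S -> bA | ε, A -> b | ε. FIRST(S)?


Per alternative of S: FIRST(bA) = {b}; FIRST(ε) = {ε}
FIRST(S) = {b, ε}


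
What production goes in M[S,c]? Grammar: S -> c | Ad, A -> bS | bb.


For [S, c]: 'c' ∈ FIRST(c)
Entry: S -> c


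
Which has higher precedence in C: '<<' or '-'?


'-' is additive (level 9); '<<' is shift (level 8)
Higher level binds tighter
'-' has higher precedence than '<<'


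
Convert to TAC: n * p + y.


Break into single-operator statements:
t1 = n * p
t2 = t1 + y


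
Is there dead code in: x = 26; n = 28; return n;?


x is assigned but never read
Dead: 'x = 26'


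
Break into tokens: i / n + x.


Scan left to right, longest-match per lexeme
Tokens: ID(i), OP(/), ID(n), OP(+), ID(x)


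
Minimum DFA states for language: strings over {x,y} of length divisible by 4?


Track length mod 4: states 0..3, accept at 0
Minimal DFA: 4 states


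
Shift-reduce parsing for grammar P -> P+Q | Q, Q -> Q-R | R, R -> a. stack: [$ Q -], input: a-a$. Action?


no handle; shift 'a'
Action: shift


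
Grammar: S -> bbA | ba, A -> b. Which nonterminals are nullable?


A nonterminal is nullable iff some alternative derives ε (directly, or every symbol in it is nullable)
Nullable: {}


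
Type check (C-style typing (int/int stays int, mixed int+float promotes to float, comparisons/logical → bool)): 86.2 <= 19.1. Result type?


Operand types: float <= float
Rule: comparison yields bool
Result type: bool


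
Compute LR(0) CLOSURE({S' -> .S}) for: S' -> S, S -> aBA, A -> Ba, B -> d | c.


Start: S' -> .S
For each item with dot before a nonterminal B, add B -> .γ for every B-production
Closure: [S' -> .S, S -> .aBA]


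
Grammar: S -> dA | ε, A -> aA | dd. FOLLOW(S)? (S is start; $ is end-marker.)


$ ∈ FOLLOW(S). For each A -> αBβ: add FIRST(β)\{ε} to FOLLOW(B); if β nullable, add FOLLOW(A).
FOLLOW(S) = {$}


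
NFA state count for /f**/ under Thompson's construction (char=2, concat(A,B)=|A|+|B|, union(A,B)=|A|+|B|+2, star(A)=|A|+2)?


Syntax tree has 1 char leaf(s), 0 union(s), 2 star(s)
chars contribute 1×2 = 2; each union adds +2; each star adds +2
Total: 2 + 0 + 4 = 6 states


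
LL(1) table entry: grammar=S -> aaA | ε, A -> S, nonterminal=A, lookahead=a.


For [A, a]: 'a' ∈ FIRST(S)
Entry: A -> S


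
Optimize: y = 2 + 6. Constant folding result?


2 + 6 = 8 at compile time
Optimized: y = 8


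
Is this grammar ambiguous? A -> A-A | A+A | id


'id-id+id' has two parse trees (no precedence encoded between - and +)
Ambiguous


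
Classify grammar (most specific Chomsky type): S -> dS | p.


Right-linear: every RHS is a terminal or a terminal followed by one nonterminal
Classification: Type 3 (Regular)


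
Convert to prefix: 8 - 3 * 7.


'*' binds tighter: tree is (- 8 (* 3 7))
Prefix: - 8 * 3 7


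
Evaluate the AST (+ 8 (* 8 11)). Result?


Evaluate inner: (* 8 11) = 88
Evaluate root: (+ 8 88) = 96
Result: 96


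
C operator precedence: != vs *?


'*' is multiplicative (level 10); '!=' is equality (level 6)
Higher level binds tighter
'*' has higher precedence than '!='


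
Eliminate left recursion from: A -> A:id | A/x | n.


Left-recursive alternatives: A:id, A/x; non-recursive: n
Introduce A': A -> nA', A' -> :idA' | /xA' | ε


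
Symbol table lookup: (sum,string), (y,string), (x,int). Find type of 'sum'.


Lookup 'sum' → type string


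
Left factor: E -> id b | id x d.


Common prefix: 'id'
Factored: E -> id E', E' -> b | x d


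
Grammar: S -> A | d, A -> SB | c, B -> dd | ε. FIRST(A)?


Per alternative of A: FIRST(SB) = {c, d}; FIRST(c) = {c}
FIRST(A) = {c, d}


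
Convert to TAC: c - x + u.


Break into single-operator statements:
t1 = c - x
t2 = t1 + u


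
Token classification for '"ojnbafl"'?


Pattern: double-quoted sequence
Type: STRING_LITERAL


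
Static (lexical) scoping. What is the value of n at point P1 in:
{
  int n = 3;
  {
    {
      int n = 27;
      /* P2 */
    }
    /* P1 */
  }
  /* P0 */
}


P1's block does not declare n; resolves to the enclosing declaration at depth 0
n = 3


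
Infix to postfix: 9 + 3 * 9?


* has higher precedence, evaluate 3*9 first
Postfix: 9 3 9 * +


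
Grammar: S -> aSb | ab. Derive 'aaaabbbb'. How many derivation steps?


Derivation: S => aSb => aaSbb => aaaSbbb => aaaabbbb
Steps: 4


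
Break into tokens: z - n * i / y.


Scan left to right, longest-match per lexeme
Tokens: ID(z), OP(-), ID(n), OP(*), ID(i), OP(/), ID(y)


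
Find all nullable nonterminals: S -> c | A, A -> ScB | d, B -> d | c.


A nonterminal is nullable iff some alternative derives ε (directly, or every symbol in it is nullable)
Nullable: {}
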